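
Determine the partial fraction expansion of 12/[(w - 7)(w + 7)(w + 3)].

Using cover-up method: A = 3/35, B = 3/14, C = -3/10
Result: (3/35)/(w - 7) + (3/14)/(w + 7) - (3/10)/(w + 3)


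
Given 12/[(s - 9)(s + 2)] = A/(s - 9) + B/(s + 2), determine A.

Cover-up at s = 9: A = 12/(9 + 2) = 12/11


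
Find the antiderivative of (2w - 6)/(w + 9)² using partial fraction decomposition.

Decompose: α = 2, β = 2·(-9) - 6 = -24, so (2w - 6)/(w + 9)² = 2/(w + 9) - 24/(w + 9)². Integrate: ∫ α/(w + 9) dw = 2 ln|(w + 9)|; ∫ β/(w + 9)² dw = 24/(w + 9). Sum: 2 ln|(w + 9)| + 24/(w + 9) + C


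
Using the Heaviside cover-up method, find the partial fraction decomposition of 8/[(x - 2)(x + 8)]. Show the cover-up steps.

Cover (x - 2): set x=2, get A = 8/(2 + 8) = 4/5. Cover (x + 8): set x=-8, get B = 8/(-8 - 2) = -4/5.
Result: (4/5)/(x - 2) - (4/5)/(x + 8)


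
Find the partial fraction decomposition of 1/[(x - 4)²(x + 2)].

Cover-up at x=-2: R = 1/(-2 - 4)² = 1/36. Cover-up at x=4: Q = 1/(4 + 2) = 1/6. Comparing x² coeff: P = -R = -1/36
Result: (-1/36)/(x - 4) + (1/6)/(x - 4)² + (1/36)/(x + 2)


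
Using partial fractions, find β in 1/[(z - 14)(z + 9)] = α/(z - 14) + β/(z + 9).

Cover-up at z = -9: β = 1/(-9 - 14) = -1/23


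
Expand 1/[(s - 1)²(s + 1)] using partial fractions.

Cover-up at s=-1: C = 1/(-1 - 1)² = 1/4. Cover-up at s=1: B = 1/(1 + 1) = 1/2. Comparing s² coeff: A = -C = -1/4
Result: (-1/4)/(s - 1) + (1/2)/(s - 1)² + (1/4)/(s + 1)


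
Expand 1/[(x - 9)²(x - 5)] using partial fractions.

Cover-up at x=5: C = 1/(5 - 9)² = 1/16. Cover-up at x=9: B = 1/(9 - 5) = 1/4. Comparing x² coeff: A = -C = -1/16
Result: (-1/16)/(x - 9) + (1/4)/(x - 9)² + (1/16)/(x - 5)


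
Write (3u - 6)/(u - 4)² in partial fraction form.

(3u - 6) = P(u - 4) + Q. At u = 4: Q = 3·4 - 6 = 6. Coeff of u: P = 3
Result: 3/(u - 4) + 6/(u - 4)²


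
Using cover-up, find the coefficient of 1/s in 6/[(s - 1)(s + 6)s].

Cover s, set s=0: 6/[(0 - 1)(0 + 6)] = -1


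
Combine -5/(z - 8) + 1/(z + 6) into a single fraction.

Common denominator (z - 8)(z + 6). Numerator: -5(z + 6) + 1(z - 8) = (-5z - 30) + (z - 8) = -4z - 38
Result: (-4z - 38)/[(z - 8)(z + 6)]


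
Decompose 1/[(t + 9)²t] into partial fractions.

Cover-up at t=0: R = 1/(0 + 9)² = 1/81. Cover-up at t=-9: Q = 1/(-9 - 0) = -1/9. Comparing t² coeff: P = -R = -1/81
Result: (-1/81)/(t + 9) - (1/9)/(t + 9)² + (1/81)/t


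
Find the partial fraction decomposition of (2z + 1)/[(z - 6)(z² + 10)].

At z=6: α = (2·6 + 1)/(6² + 10) = 13/46. β = -α = -13/46, γ = 2 - 6·α = 7/23
Result: (13/46)/(z - 6) - ((13/46)z - 7/23)/(z² + 10)


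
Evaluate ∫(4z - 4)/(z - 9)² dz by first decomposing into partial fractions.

Decompose: P = 4, Q = 4·9 - 4 = 32, so (4z - 4)/(z - 9)² = 4/(z - 9) + 32/(z - 9)². Integrate: ∫ P/(z - 9) dz = 4 ln|(z - 9)|; ∫ Q/(z - 9)² dz = -32/(z - 9). Sum: 4 ln|(z - 9)| - 32/(z - 9) + C


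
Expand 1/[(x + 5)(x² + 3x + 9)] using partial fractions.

Cover-up at x = -5: P = 1/((-5)² + 3·(-5) + 9) = 1/19. Then Q = -P = -1/19, R = -P·(3 - 5) = 2/19
Result: (1/19)/(x + 5) - ((1/19)x - 2/19)/(x² + 3x + 9)


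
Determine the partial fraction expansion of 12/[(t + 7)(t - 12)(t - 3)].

Using cover-up method: A = 6/95, B = 4/57, C = -2/15
Result: (6/95)/(t + 7) + (4/57)/(t - 12) - (2/15)/(t - 3)


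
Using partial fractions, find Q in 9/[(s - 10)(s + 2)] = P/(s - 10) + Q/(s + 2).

Cover-up at s = -2: Q = 9/(-2 - 10) = -9/12 = -3/4


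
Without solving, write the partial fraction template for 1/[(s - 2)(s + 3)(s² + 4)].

Two linear + quadratic: α/(s - 2) + β/(s + 3) + (γs + δ)/(s² + 4)


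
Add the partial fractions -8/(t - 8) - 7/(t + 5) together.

Common denominator (t - 8)(t + 5). Numerator: -8(t + 5) - 7(t - 8) = (-8t - 40) - (7t - 56) = -15t + 16
Result: (-15t + 16)/[(t - 8)(t + 5)]


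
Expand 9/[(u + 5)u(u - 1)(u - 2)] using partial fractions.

Using Heaviside cover-up: (-3/70)/(u + 5) + (9/10)/u - (3/2)/(u - 1) + (9/14)/(u - 2)


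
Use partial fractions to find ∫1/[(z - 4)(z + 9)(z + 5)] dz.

Cover-up: α = 1/117, β = 1/52, γ = -1/36. Decomposition: (1/117)/(z - 4) + (1/52)/(z + 9) - (1/36)/(z + 5). Integrate each term: (1/117) ln|(z - 4)| + (1/52) ln|(z + 9)| - (1/36) ln|(z + 5)| + C


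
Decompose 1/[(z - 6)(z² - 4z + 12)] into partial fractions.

Cover-up at z = 6: α = 1/(6² - 4·6 + 12) = 1/24. Then β = -α = -1/24, γ = -α·(-4 + 6) = -1/12
Result: (1/24)/(z - 6) - ((1/24)z + 1/12)/(z² - 4z + 12)


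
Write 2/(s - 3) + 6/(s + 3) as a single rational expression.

Common denominator (s - 3)(s + 3). Numerator: 2(s + 3) + 6(s - 3) = (2s + 6) + (6s - 18) = 8s - 12
Result: (8s - 12)/[(s - 3)(s + 3)]


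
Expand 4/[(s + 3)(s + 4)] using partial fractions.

4/(s + 3)(s + 4) = P/(s + 3) + Q/(s + 4). P = 4/(-3 + 4) = 4, Q = 4/(-4 + 3) = -4
Result: 4/(s + 3) - 4/(s + 4)


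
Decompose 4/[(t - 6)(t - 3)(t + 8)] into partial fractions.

Using cover-up method: α = 2/21, β = -4/33, γ = 2/77
Result: (2/21)/(t - 6) - (4/33)/(t - 3) + (2/77)/(t + 8)


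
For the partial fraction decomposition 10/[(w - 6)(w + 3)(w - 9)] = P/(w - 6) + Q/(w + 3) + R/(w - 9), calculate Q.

Cover-up at w = -3: Q = 10/[(-3 - 6)(-3 - 9)] = 10/[(-9)(-12)] = 10/108 = 5/54


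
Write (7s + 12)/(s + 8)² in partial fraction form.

(7s + 12) = P(s + 8) + Q. At s = -8: Q = 7·(-8) + 12 = -44. Coeff of s: P = 7
Result: 7/(s + 8) - 44/(s + 8)²


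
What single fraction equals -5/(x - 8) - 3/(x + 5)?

Common denominator (x - 8)(x + 5). Numerator: -5(x + 5) - 3(x - 8) = (-5x - 25) - (3x - 24) = -8x - 1
Result: (-8x - 1)/[(x - 8)(x + 5)]


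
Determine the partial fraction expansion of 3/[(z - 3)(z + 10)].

3/(z - 3)(z + 10) = P/(z - 3) + Q/(z + 10). P = 3/(3 + 10) = 3/13, Q = 3/(-10 - 3) = -3/13
Result: (3/13)/(z - 3) - (3/13)/(z + 10)


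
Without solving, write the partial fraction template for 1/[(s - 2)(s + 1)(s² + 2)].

Two linear + quadratic: α/(s - 2) + β/(s + 1) + (γs + δ)/(s² + 2)


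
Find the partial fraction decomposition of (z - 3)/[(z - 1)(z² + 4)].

At z=1: α = (1·1 - 3)/(1² + 4) = -2/5. β = -α = 2/5, γ = 1 - 1·α = 7/5
Result: (-2/5)/(z - 1) + ((2/5)z + 7/5)/(z² + 4)


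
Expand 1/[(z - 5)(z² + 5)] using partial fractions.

Cover-up at z = 5: α = 1/(5² + 5) = 1/30. Then β = -α = -1/30, γ = -α·(0 + 5) = -1/6
Result: (1/30)/(z - 5) - ((1/30)z + 1/6)/(z² + 5)


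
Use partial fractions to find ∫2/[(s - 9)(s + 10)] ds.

Decompose: 2/[(s - 9)(s + 10)] = (2/19)/(s - 9) - (2/19)/(s + 10). Integrate each term: (2/19) ln|(s - 9)| - (2/19) ln|(s + 10)| + C


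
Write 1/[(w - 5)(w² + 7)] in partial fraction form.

Cover-up at w = 5: α = 1/(5² + 7) = 1/32. Then β = -α = -1/32, γ = -α·(0 + 5) = -5/32
Result: (1/32)/(w - 5) - ((1/32)w + 5/32)/(w² + 7)


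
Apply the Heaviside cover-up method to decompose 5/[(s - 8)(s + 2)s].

Cover (s - 8), s=8: P = 5/[(8 + 2)(8 - 0)] = 1/16. Cover (s + 2), s=-2: Q = 5/[(-2 - 8)(-2 - 0)] = 1/4. Cover s, s=0: R = 5/[(0 - 8)(0 + 2)] = -5/16.
Result: (1/16)/(s - 8) + (1/4)/(s + 2) - (5/16)/s


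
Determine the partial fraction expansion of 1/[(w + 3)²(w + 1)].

Cover-up at w=-1: R = 1/(-1 + 3)² = 1/4. Cover-up at w=-3: Q = 1/(-3 + 1) = -1/2. Comparing w² coeff: P = -R = -1/4
Result: (-1/4)/(w + 3) - (1/2)/(w + 3)² + (1/4)/(w + 1)


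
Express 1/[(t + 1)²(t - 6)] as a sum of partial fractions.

Cover-up at t=6: γ = 1/(6 + 1)² = 1/49. Cover-up at t=-1: β = 1/(-1 - 6) = -1/7. Comparing t² coeff: α = -γ = -1/49
Result: (-1/49)/(t + 1) - (1/7)/(t + 1)² + (1/49)/(t - 6)


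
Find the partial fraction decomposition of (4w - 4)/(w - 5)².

(4w - 4) = A(w - 5) + B. At w = 5: B = 4·5 - 4 = 16. Coeff of w: A = 4
Result: 4/(w - 5) + 16/(w - 5)²


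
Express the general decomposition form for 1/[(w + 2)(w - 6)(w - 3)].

Three distinct linear factors: P/(w + 2) + Q/(w - 6) + R/(w - 3)


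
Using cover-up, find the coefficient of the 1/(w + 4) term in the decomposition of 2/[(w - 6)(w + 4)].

Cover (w + 4), set w=-4: 2/((w - 6) at w=-4) = 2/(-10) = -1/5


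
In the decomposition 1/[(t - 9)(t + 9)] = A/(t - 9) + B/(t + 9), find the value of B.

Cover-up at t = -9: B = 1/(-9 - 9) = -1/18


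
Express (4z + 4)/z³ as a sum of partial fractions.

(4z + 4) = αz² + βz + γ. At z = 0: γ = 4·0 + 4 = 4. Coefficients: α = 0, β = 4
Result: 4/z² + 4/z³


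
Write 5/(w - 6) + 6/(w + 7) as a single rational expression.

Common denominator (w - 6)(w + 7). Numerator: 5(w + 7) + 6(w - 6) = (5w + 35) + (6w - 36) = 11w - 1
Result: (11w - 1)/[(w - 6)(w + 7)]


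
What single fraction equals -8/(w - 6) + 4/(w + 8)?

Common denominator (w - 6)(w + 8). Numerator: -8(w + 8) + 4(w - 6) = (-8w - 64) + (4w - 24) = -4w - 88
Result: (-4w - 88)/[(w - 6)(w + 8)]


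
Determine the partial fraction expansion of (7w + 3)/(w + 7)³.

(7w + 3) = α(w + 7)² + β(w + 7) + γ. At w = -7: γ = 7·(-7) + 3 = -46. Coefficients: α = 0, β = 7
Result: 7/(w + 7)² - 46/(w + 7)³


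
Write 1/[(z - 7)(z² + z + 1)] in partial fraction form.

Cover-up at z = 7: A = 1/(7² + 1·7 + 1) = 1/57. Then B = -A = -1/57, C = -A·(1 + 7) = -8/57
Result: (1/57)/(z - 7) - ((1/57)z + 8/57)/(z² + z + 1)


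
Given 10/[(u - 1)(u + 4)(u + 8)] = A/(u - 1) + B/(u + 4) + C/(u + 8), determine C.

Cover-up at u = -8: C = 10/[(-8 - 1)(-8 + 4)] = 10/[(-9)(-4)] = 10/36 = 5/18


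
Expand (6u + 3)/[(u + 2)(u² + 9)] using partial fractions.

At u=-2: α = (6·(-2) + 3)/((-2)² + 9) = -9/13. β = -α = 9/13, γ = 6 - (-2)·α = 60/13
Result: (-9/13)/(u + 2) + ((9/13)u + 60/13)/(u² + 9)


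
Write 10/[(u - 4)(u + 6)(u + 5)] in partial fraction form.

Using cover-up method: α = 1/9, β = 1, γ = -10/9
Result: (1/9)/(u - 4) + 1/(u + 6) - (10/9)/(u + 5)


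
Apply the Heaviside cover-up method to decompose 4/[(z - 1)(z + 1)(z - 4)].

Cover (z - 1), z=1: P = 4/[(1 + 1)(1 - 4)] = -2/3. Cover (z + 1), z=-1: Q = 4/[(-1 - 1)(-1 - 4)] = 2/5. Cover (z - 4), z=4: R = 4/[(4 - 1)(4 + 1)] = 4/15.
Result: (-2/3)/(z - 1) + (2/5)/(z + 1) + (4/15)/(z - 4)


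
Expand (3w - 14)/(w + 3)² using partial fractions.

(3w - 14) = A(w + 3) + B. At w = -3: B = 3·(-3) - 14 = -23. Coeff of w: A = 3
Result: 3/(w + 3) - 23/(w + 3)²


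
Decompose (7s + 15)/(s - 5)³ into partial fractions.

(7s + 15) = A(s - 5)² + B(s - 5) + C. At s = 5: C = 7·5 + 15 = 50. Coefficients: A = 0, B = 7
Result: 7/(s - 5)² + 50/(s - 5)³


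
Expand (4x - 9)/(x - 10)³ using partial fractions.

(4x - 9) = α(x - 10)² + β(x - 10) + γ. At x = 10: γ = 4·10 - 9 = 31. Coefficients: α = 0, β = 4
Result: 4/(x - 10)² + 31/(x - 10)³


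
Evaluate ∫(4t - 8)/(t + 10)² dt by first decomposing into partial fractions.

Decompose: P = 4, Q = 4·(-10) - 8 = -48, so (4t - 8)/(t + 10)² = 4/(t + 10) - 48/(t + 10)². Integrate: ∫ P/(t + 10) dt = 4 ln|(t + 10)|; ∫ Q/(t + 10)² dt = 48/(t + 10). Sum: 4 ln|(t + 10)| + 48/(t + 10) + C


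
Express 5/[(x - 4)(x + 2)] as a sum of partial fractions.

5/(x - 4)(x + 2) = α/(x - 4) + β/(x + 2). α = 5/(4 + 2) = 5/6, β = 5/(-2 - 4) = -5/6
Result: (5/6)/(x - 4) - (5/6)/(x + 2)


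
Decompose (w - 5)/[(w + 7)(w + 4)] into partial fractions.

At w=-7: α = (1·(-7) - 5)/(-7 + 4) = 4. At w=-4: β = (1·(-4) - 5)/(-4 + 7) = -3
Result: 4/(w + 7) - 3/(w + 4)


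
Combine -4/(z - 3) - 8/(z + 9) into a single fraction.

Common denominator (z - 3)(z + 9). Numerator: -4(z + 9) - 8(z - 3) = (-4z - 36) - (8z - 24) = -12z - 12
Result: (-12z - 12)/[(z - 3)(z + 9)]


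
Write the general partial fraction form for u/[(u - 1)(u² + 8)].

Linear + irreducible quadratic: P/(u - 1) + (Qu + R)/(u² + 8)


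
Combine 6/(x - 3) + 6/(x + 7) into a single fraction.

Common denominator (x - 3)(x + 7). Numerator: 6(x + 7) + 6(x - 3) = (6x + 42) + (6x - 18) = 12x + 24
Result: (12x + 24)/[(x - 3)(x + 7)]


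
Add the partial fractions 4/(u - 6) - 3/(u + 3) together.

Common denominator (u - 6)(u + 3). Numerator: 4(u + 3) - 3(u - 6) = (4u + 12) - (3u - 18) = u + 30
Result: (u + 30)/[(u - 6)(u + 3)]


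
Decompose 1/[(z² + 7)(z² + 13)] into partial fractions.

Coefficient matching gives A = C = 0, B = 1/(13-7) = 1/6, D = -B = -1/6
Result: (1/6)/(z² + 7) - (1/6)/(z² + 13)


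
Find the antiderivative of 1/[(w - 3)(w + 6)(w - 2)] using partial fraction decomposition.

Cover-up: P = 1/9, Q = 1/72, R = -1/8. Decomposition: (1/9)/(w - 3) + (1/72)/(w + 6) - (1/8)/(w - 2). Integrate each term: (1/9) ln|(w - 3)| + (1/72) ln|(w + 6)| - (1/8) ln|(w - 2)| + C


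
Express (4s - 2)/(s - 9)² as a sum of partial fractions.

(4s - 2) = A(s - 9) + B. At s = 9: B = 4·9 - 2 = 34. Coeff of s: A = 4
Result: 4/(s - 9) + 34/(s - 9)²


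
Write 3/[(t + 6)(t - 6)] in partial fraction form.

3/(t + 6)(t - 6) = α/(t + 6) + β/(t - 6). α = 3/(-6 - 6) = -1/4, β = 3/(6 + 6) = 1/4
Result: (-1/4)/(t + 6) + (1/4)/(t - 6)


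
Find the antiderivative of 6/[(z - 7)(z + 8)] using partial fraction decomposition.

Decompose: 6/[(z - 7)(z + 8)] = (2/5)/(z - 7) - (2/5)/(z + 8). Integrate each term: (2/5) ln|(z - 7)| - (2/5) ln|(z + 8)| + C


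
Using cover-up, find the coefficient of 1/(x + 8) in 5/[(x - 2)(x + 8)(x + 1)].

Cover (x + 8), set x=-8: 5/[(-8 - 2)(-8 + 1)] = 1/14


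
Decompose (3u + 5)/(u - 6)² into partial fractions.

(3u + 5) = P(u - 6) + Q. At u = 6: Q = 3·6 + 5 = 23. Coeff of u: P = 3
Result: 3/(u - 6) + 23/(u - 6)²


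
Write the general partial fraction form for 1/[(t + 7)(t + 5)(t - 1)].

Three distinct linear factors: P/(t + 7) + Q/(t + 5) + R/(t - 1)


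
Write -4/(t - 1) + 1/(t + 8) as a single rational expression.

Common denominator (t - 1)(t + 8). Numerator: -4(t + 8) + 1(t - 1) = (-4t - 32) + (t - 1) = -3t - 33
Result: (-3t - 33)/[(t - 1)(t + 8)]


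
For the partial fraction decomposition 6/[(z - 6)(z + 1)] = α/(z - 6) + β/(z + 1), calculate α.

Cover-up at z = 6: α = 6/(6 + 1) = 6/7


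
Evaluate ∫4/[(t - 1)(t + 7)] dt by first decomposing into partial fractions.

Decompose: 4/[(t - 1)(t + 7)] = (1/2)/(t - 1) - (1/2)/(t + 7). Integrate each term: (1/2) ln|(t - 1)| - (1/2) ln|(t + 7)| + C


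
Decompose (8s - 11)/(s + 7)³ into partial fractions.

(8s - 11) = α(s + 7)² + β(s + 7) + γ. At s = -7: γ = 8·(-7) - 11 = -67. Coefficients: α = 0, β = 8
Result: 8/(s + 7)² - 67/(s + 7)³


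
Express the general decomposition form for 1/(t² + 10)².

Repeated quadratic factor: (αt + β)/(t² + 10) + (γt + δ)/(t² + 10)²


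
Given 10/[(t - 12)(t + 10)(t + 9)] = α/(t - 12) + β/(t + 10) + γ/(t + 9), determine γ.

Cover-up at t = -9: γ = 10/[(-9 - 12)(-9 + 10)] = 10/[(-21)(1)] = -10/21


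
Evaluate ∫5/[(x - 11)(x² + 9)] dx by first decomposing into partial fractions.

Cover-up at x=11: α = 5/(11²+9) = 1/26. Coeff matching: β = -1/26, γ = -11/26. Decomposition: (1/26)/(x - 11) - ((1/26)x + 11/26)/(x² + 9). Integrate: linear → ln, quadratic → (1/2)ln + arctan: (1/26) ln|(x - 11)| - (1/52) ln(x² + 9) - (11/78) arctan(x/3) + C


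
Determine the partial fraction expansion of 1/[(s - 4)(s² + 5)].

Cover-up at s = 4: P = 1/(4² + 5) = 1/21. Then Q = -P = -1/21, R = -P·(0 + 4) = -4/21
Result: (1/21)/(s - 4) - ((1/21)s + 4/21)/(s² + 5)


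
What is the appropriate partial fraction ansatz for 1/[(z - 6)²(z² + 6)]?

Repeated linear + quadratic: A/(z - 6) + B/(z - 6)² + (Cz + D)/(z² + 6)


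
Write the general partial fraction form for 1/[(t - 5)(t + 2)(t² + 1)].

Two linear + quadratic: α/(t - 5) + β/(t + 2) + (γt + δ)/(t² + 1)


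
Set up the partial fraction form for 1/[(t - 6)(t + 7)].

Distinct linear factors: α/(t - 6) + β/(t + 7)


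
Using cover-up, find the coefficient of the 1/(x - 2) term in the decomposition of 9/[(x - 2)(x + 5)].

Cover (x - 2), set x=2: 9/((x + 5) at x=2) = 9/(7) = 9/7


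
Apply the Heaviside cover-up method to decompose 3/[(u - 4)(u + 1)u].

Cover (u - 4), u=4: A = 3/[(4 + 1)(4 - 0)] = 3/20. Cover (u + 1), u=-1: B = 3/[(-1 - 4)(-1 - 0)] = 3/5. Cover u, u=0: C = 3/[(0 - 4)(0 + 1)] = -3/4.
Result: (3/20)/(u - 4) + (3/5)/(u + 1) - (3/4)/u


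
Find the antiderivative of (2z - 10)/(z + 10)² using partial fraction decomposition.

Decompose: α = 2, β = 2·(-10) - 10 = -30, so (2z - 10)/(z + 10)² = 2/(z + 10) - 30/(z + 10)². Integrate: ∫ α/(z + 10) dz = 2 ln|(z + 10)|; ∫ β/(z + 10)² dz = 30/(z + 10). Sum: 2 ln|(z + 10)| + 30/(z + 10) + C


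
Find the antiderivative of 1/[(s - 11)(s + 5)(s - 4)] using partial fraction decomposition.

Cover-up: P = 1/112, Q = 1/144, R = -1/63. Decomposition: (1/112)/(s - 11) + (1/144)/(s + 5) - (1/63)/(s - 4). Integrate each term: (1/112) ln|(s - 11)| + (1/144) ln|(s + 5)| - (1/63) ln|(s - 4)| + C


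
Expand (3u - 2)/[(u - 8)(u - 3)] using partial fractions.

At u=8: A = (3·8 - 2)/(8 - 3) = 22/5. At u=3: B = (3·3 - 2)/(3 - 8) = -7/5
Result: (22/5)/(u - 8) - (7/5)/(u - 3)


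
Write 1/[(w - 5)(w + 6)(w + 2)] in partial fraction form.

Using cover-up method: P = 1/77, Q = 1/44, R = -1/28
Result: (1/77)/(w - 5) + (1/44)/(w + 6) - (1/28)/(w + 2)


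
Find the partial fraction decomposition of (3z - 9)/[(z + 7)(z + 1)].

At z=-7: α = (3·(-7) - 9)/(-7 + 1) = 5. At z=-1: β = (3·(-1) - 9)/(-1 + 7) = -2
Result: 5/(z + 7) - 2/(z + 1)


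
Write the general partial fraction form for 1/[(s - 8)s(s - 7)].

Three distinct linear factors: A/(s - 8) + B/s + C/(s - 7)


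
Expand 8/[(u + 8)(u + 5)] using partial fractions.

8/(u + 8)(u + 5) = P/(u + 8) + Q/(u + 5). P = 8/(-8 + 5) = -8/3, Q = 8/(-5 + 8) = 8/3
Result: (-8/3)/(u + 8) + (8/3)/(u + 5)


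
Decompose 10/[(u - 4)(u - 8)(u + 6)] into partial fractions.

Using cover-up method: α = -1/4, β = 5/28, γ = 1/14
Result: (-1/4)/(u - 4) + (5/28)/(u - 8) + (1/14)/(u + 6)


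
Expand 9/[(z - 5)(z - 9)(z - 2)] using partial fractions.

Using cover-up method: A = -3/4, B = 9/28, C = 3/7
Result: (-3/4)/(z - 5) + (9/28)/(z - 9) + (3/7)/(z - 2)


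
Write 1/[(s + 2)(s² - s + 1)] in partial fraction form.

Cover-up at s = -2: P = 1/((-2)² - 1·(-2) + 1) = 1/7. Then Q = -P = -1/7, R = -P·(-1 - 2) = 3/7
Result: (1/7)/(s + 2) - ((1/7)s - 3/7)/(s² - s + 1)


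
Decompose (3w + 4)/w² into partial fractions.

(3w + 4) = Pw + Q. At w = 0: Q = 3·0 + 4 = 4. Coeff of w: P = 3
Result: 3/w + 4/w²


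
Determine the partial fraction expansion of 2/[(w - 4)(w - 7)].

2/(w - 4)(w - 7) = α/(w - 4) + β/(w - 7). α = 2/(4 - 7) = -2/3, β = 2/(7 - 4) = 2/3
Result: (-2/3)/(w - 4) + (2/3)/(w - 7)


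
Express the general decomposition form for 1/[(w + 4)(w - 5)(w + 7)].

Three distinct linear factors: P/(w + 4) + Q/(w - 5) + R/(w + 7)


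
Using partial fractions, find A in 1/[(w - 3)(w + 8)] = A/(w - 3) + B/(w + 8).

Cover-up at w = 3: A = 1/(3 + 8) = 1/11


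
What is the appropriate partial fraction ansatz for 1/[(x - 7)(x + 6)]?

Distinct linear factors: P/(x - 7) + Q/(x + 6)


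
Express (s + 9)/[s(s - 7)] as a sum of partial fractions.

At s=0: P = (1·0 + 9)/(0 - 7) = -9/7. At s=7: Q = (1·7 + 9)/(7 - 0) = 16/7
Result: (-9/7)/s + (16/7)/(s - 7)


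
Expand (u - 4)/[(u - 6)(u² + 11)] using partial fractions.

At u=6: α = (1·6 - 4)/(6² + 11) = 2/47. β = -α = -2/47, γ = 1 - 6·α = 35/47
Result: (2/47)/(u - 6) - ((2/47)u - 35/47)/(u² + 11)


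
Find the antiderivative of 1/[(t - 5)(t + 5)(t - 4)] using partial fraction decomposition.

Cover-up: A = 1/10, B = 1/90, C = -1/9. Decomposition: (1/10)/(t - 5) + (1/90)/(t + 5) - (1/9)/(t - 4). Integrate each term: (1/10) ln|(t - 5)| + (1/90) ln|(t + 5)| - (1/9) ln|(t - 4)| + C


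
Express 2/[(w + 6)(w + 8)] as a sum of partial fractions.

2/(w + 6)(w + 8) = A/(w + 6) + B/(w + 8). A = 2/(-6 + 8) = 1, B = 2/(-8 + 6) = -1
Result: 1/(w + 6) - 1/(w + 8)


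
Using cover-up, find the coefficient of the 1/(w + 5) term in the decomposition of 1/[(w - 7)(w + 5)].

Cover (w + 5), set w=-5: 1/((w - 7) at w=-5) = 1/(-12) = -1/12


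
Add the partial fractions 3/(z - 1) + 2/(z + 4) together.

Common denominator (z - 1)(z + 4). Numerator: 3(z + 4) + 2(z - 1) = (3z + 12) + (2z - 2) = 5z + 10
Result: (5z + 10)/[(z - 1)(z + 4)]


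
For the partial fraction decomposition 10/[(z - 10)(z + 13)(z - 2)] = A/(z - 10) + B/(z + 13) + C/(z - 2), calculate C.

Cover-up at z = 2: C = 10/[(2 - 10)(2 + 13)] = 10/[(-8)(15)] = -10/120 = -1/12


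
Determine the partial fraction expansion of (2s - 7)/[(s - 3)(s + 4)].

At s=3: A = (2·3 - 7)/(3 + 4) = -1/7. At s=-4: B = (2·(-4) - 7)/(-4 - 3) = 15/7
Result: (-1/7)/(s - 3) + (15/7)/(s + 4)


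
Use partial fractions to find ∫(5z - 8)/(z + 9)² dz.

Decompose: A = 5, B = 5·(-9) - 8 = -53, so (5z - 8)/(z + 9)² = 5/(z + 9) - 53/(z + 9)². Integrate: ∫ A/(z + 9) dz = 5 ln|(z + 9)|; ∫ B/(z + 9)² dz = 53/(z + 9). Sum: 5 ln|(z + 9)| + 53/(z + 9) + C


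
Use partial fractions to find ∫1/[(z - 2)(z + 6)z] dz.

Cover-up: P = 1/16, Q = 1/48, R = -1/12. Decomposition: (1/16)/(z - 2) + (1/48)/(z + 6) - (1/12)/z. Integrate each term: (1/16) ln|(z - 2)| + (1/48) ln|(z + 6)| - (1/12) ln|z| + C


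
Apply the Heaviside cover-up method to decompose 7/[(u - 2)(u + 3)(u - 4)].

Cover (u - 2), u=2: α = 7/[(2 + 3)(2 - 4)] = -7/10. Cover (u + 3), u=-3: β = 7/[(-3 - 2)(-3 - 4)] = 1/5. Cover (u - 4), u=4: γ = 7/[(4 - 2)(4 + 3)] = 1/2.
Result: (-7/10)/(u - 2) + (1/5)/(u + 3) + (1/2)/(u - 4)


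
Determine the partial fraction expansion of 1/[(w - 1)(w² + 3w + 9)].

Cover-up at w = 1: A = 1/(1² + 3·1 + 9) = 1/13. Then B = -A = -1/13, C = -A·(3 + 1) = -4/13
Result: (1/13)/(w - 1) - ((1/13)w + 4/13)/(w² + 3w + 9)


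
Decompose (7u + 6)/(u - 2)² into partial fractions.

(7u + 6) = A(u - 2) + B. At u = 2: B = 7·2 + 6 = 20. Coeff of u: A = 7
Result: 7/(u - 2) + 20/(u - 2)²


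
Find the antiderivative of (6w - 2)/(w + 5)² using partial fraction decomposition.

Decompose: A = 6, B = 6·(-5) - 2 = -32, so (6w - 2)/(w + 5)² = 6/(w + 5) - 32/(w + 5)². Integrate: ∫ A/(w + 5) dw = 6 ln|(w + 5)|; ∫ B/(w + 5)² dw = 32/(w + 5). Sum: 6 ln|(w + 5)| + 32/(w + 5) + C


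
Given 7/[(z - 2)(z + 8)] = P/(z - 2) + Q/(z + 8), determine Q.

Cover-up at z = -8: Q = 7/(-8 - 2) = -7/10


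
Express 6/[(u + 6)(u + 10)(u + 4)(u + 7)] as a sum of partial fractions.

Using Heaviside cover-up: (-3/4)/(u + 6) - (1/12)/(u + 10) + (1/6)/(u + 4) + (2/3)/(u + 7)


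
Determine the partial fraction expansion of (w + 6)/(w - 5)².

(w + 6) = α(w - 5) + β. At w = 5: β = 1·5 + 6 = 11. Coeff of w: α = 1
Result: 1/(w - 5) + 11/(w - 5)²


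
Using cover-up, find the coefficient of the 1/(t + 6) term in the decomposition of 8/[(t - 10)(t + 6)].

Cover (t + 6), set t=-6: 8/((t - 10) at t=-6) = 8/(-16) = -1/2


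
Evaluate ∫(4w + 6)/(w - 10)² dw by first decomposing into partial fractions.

Decompose: A = 4, B = 4·10 + 6 = 46, so (4w + 6)/(w - 10)² = 4/(w - 10) + 46/(w - 10)². Integrate: ∫ A/(w - 10) dw = 4 ln|(w - 10)|; ∫ B/(w - 10)² dw = -46/(w - 10). Sum: 4 ln|(w - 10)| - 46/(w - 10) + C


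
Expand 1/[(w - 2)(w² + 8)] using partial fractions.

Cover-up at w = 2: α = 1/(2² + 8) = 1/12. Then β = -α = -1/12, γ = -α·(0 + 2) = -1/6
Result: (1/12)/(w - 2) - ((1/12)w + 1/6)/(w² + 8)


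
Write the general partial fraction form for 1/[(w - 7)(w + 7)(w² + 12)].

Two linear + quadratic: A/(w - 7) + B/(w + 7) + (Cw + D)/(w² + 12)


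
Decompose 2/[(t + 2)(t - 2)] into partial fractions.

2/(t + 2)(t - 2) = P/(t + 2) + Q/(t - 2). P = 2/(-2 - 2) = -1/2, Q = 2/(2 + 2) = 1/2
Result: (-1/2)/(t + 2) + (1/2)/(t - 2)


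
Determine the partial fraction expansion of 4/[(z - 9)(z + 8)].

4/(z - 9)(z + 8) = P/(z - 9) + Q/(z + 8). P = 4/(9 + 8) = 4/17, Q = 4/(-8 - 9) = -4/17
Result: (4/17)/(z - 9) - (4/17)/(z + 8)


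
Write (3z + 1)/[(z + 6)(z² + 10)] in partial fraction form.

At z=-6: α = (3·(-6) + 1)/((-6)² + 10) = -17/46. β = -α = 17/46, γ = 3 - (-6)·α = 18/23
Result: (-17/46)/(z + 6) + ((17/46)z + 18/23)/(z² + 10)


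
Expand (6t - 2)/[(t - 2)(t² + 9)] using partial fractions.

At t=2: P = (6·2 - 2)/(2² + 9) = 10/13. Q = -P = -10/13, R = 6 - 2·P = 58/13
Result: (10/13)/(t - 2) - ((10/13)t - 58/13)/(t² + 9)


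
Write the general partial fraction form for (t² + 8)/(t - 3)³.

Repeated linear factor (power 3): A/(t - 3) + B/(t - 3)² + C/(t - 3)³


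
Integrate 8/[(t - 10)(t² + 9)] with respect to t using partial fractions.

Cover-up at t=10: A = 8/(10²+9) = 8/109. Coeff matching: B = -8/109, C = -80/109. Decomposition: (8/109)/(t - 10) - ((8/109)t + 80/109)/(t² + 9). Integrate: linear → ln, quadratic → (1/2)ln + arctan: (8/109) ln|(t - 10)| - (4/109) ln(t² + 9) - (80/327) arctan(t/3) + C


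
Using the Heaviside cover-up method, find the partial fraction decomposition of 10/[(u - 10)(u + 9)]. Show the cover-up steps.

Cover (u - 10): set u=10, get α = 10/(10 + 9) = 10/19. Cover (u + 9): set u=-9, get β = 10/(-9 - 10) = -10/19.
Result: (10/19)/(u - 10) - (10/19)/(u + 9)


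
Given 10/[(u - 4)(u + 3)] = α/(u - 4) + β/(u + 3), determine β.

Cover-up at u = -3: β = 10/(-3 - 4) = -10/7


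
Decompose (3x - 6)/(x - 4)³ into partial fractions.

(3x - 6) = α(x - 4)² + β(x - 4) + γ. At x = 4: γ = 3·4 - 6 = 6. Coefficients: α = 0, β = 3
Result: 3/(x - 4)² + 6/(x - 4)³


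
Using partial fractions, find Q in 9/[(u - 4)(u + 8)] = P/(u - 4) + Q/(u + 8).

Cover-up at u = -8: Q = 9/(-8 - 4) = -9/12 = -3/4


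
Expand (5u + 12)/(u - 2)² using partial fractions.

(5u + 12) = P(u - 2) + Q. At u = 2: Q = 5·2 + 12 = 22. Coeff of u: P = 5
Result: 5/(u - 2) + 22/(u - 2)²


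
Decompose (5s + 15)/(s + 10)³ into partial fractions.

(5s + 15) = P(s + 10)² + Q(s + 10) + R. At s = -10: R = 5·(-10) + 15 = -35. Coefficients: P = 0, Q = 5
Result: 5/(s + 10)² - 35/(s + 10)³


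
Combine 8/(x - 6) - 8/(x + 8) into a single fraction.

Common denominator (x - 6)(x + 8). Numerator: 8(x + 8) - 8(x - 6) = (8x + 64) - (8x - 48) = 112
Result: (112)/[(x - 6)(x + 8)]


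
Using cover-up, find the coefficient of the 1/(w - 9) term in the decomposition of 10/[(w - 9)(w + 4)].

Cover (w - 9), set w=9: 10/((w + 4) at w=9) = 10/(13) = 10/13


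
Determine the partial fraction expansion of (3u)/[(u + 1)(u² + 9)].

At u=-1: P = (3·(-1) + 0)/((-1)² + 9) = -3/10. Q = -P = 3/10, R = 3 - (-1)·P = 27/10
Result: (-3/10)/(u + 1) + ((3/10)u + 27/10)/(u² + 9)


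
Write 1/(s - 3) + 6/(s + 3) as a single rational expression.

Common denominator (s - 3)(s + 3). Numerator: 1(s + 3) + 6(s - 3) = (s + 3) + (6s - 18) = 7s - 15
Result: (7s - 15)/[(s - 3)(s + 3)]


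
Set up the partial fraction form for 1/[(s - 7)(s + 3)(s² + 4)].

Two linear + quadratic: α/(s - 7) + β/(s + 3) + (γs + δ)/(s² + 4)


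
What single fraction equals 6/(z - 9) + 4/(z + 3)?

Common denominator (z - 9)(z + 3). Numerator: 6(z + 3) + 4(z - 9) = (6z + 18) + (4z - 36) = 10z - 18
Result: (10z - 18)/[(z - 9)(z + 3)]


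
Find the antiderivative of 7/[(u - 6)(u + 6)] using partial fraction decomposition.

Decompose: 7/[(u - 6)(u + 6)] = (7/12)/(u - 6) - (7/12)/(u + 6). Integrate each term: (7/12) ln|(u - 6)| - (7/12) ln|(u + 6)| + C


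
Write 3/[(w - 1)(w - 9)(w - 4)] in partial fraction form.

Using cover-up method: α = 1/8, β = 3/40, γ = -1/5
Result: (1/8)/(w - 1) + (3/40)/(w - 9) - (1/5)/(w - 4)


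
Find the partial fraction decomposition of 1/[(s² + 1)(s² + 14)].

Coefficient matching gives P = R = 0, Q = 1/(14-1) = 1/13, S = -Q = -1/13
Result: (1/13)/(s² + 1) - (1/13)/(s² + 14)


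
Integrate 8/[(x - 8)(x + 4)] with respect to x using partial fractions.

Decompose: 8/[(x - 8)(x + 4)] = (2/3)/(x - 8) - (2/3)/(x + 4). Integrate each term: (2/3) ln|(x - 8)| - (2/3) ln|(x + 4)| + C


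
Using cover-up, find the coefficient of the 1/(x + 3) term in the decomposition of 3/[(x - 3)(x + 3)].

Cover (x + 3), set x=-3: 3/((x - 3) at x=-3) = 3/(-6) = -1/2


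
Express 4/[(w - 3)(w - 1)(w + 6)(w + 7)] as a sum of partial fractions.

Using Heaviside cover-up: (1/45)/(w - 3) - (1/28)/(w - 1) + (4/63)/(w + 6) - (1/20)/(w + 7)


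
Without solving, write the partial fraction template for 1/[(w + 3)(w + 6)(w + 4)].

Three distinct linear factors: A/(w + 3) + B/(w + 6) + C/(w + 4)


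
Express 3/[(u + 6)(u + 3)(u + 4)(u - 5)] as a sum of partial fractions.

Using Heaviside cover-up: (-1/22)/(u + 6) - (1/8)/(u + 3) + (1/6)/(u + 4) + (1/264)/(u - 5)


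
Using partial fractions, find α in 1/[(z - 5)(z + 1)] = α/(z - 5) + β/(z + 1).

Cover-up at z = 5: α = 1/(5 + 1) = 1/6


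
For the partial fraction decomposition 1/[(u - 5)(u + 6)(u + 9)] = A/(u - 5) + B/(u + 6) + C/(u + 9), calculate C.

Cover-up at u = -9: C = 1/[(-9 - 5)(-9 + 6)] = 1/[(-14)(-3)] = 1/42


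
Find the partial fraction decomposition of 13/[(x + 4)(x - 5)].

13/(x + 4)(x - 5) = P/(x + 4) + Q/(x - 5). P = 13/(-4 - 5) = -13/9, Q = 13/(5 + 4) = 13/9
Result: (-13/9)/(x + 4) + (13/9)/(x - 5)


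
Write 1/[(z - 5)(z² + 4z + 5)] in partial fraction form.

Cover-up at z = 5: P = 1/(5² + 4·5 + 5) = 1/50. Then Q = -P = -1/50, R = -P·(4 + 5) = -9/50
Result: (1/50)/(z - 5) - ((1/50)z + 9/50)/(z² + 4z + 5)


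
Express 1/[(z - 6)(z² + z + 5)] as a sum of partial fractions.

Cover-up at z = 6: α = 1/(6² + 1·6 + 5) = 1/47. Then β = -α = -1/47, γ = -α·(1 + 6) = -7/47
Result: (1/47)/(z - 6) - ((1/47)z + 7/47)/(z² + z + 5)


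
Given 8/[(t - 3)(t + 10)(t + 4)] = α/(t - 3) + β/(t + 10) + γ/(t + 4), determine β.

Cover-up at t = -10: β = 8/[(-10 - 3)(-10 + 4)] = 8/[(-13)(-6)] = 8/78 = 4/39


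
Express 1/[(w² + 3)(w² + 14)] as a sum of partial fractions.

Coefficient matching gives A = C = 0, B = 1/(14-3) = 1/11, D = -B = -1/11
Result: (1/11)/(w² + 3) - (1/11)/(w² + 14)


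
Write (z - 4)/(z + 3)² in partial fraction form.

(z - 4) = P(z + 3) + Q. At z = -3: Q = 1·(-3) - 4 = -7. Coeff of z: P = 1
Result: 1/(z + 3) - 7/(z + 3)²


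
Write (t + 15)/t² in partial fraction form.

(t + 15) = αt + β. At t = 0: β = 1·0 + 15 = 15. Coeff of t: α = 1
Result: 1/t + 15/t²


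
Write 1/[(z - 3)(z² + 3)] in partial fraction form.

Cover-up at z = 3: α = 1/(3² + 3) = 1/12. Then β = -α = -1/12, γ = -α·(0 + 3) = -1/4
Result: (1/12)/(z - 3) - ((1/12)z + 1/4)/(z² + 3)


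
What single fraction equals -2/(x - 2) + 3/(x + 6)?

Common denominator (x - 2)(x + 6). Numerator: -2(x + 6) + 3(x - 2) = (-2x - 12) + (3x - 6) = x - 18
Result: (x - 18)/[(x - 2)(x + 6)]


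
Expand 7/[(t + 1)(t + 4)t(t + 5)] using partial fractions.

Using Heaviside cover-up: (-7/12)/(t + 1) + (7/12)/(t + 4) + (7/20)/t - (7/20)/(t + 5)


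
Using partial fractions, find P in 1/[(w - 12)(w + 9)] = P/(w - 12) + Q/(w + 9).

Cover-up at w = 12: P = 1/(12 + 9) = 1/21


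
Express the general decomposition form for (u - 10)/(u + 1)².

Repeated linear factor: A/(u + 1) + B/(u + 1)²


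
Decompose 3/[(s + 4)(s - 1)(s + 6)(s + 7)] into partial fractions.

Using Heaviside cover-up: (-1/10)/(s + 4) + (3/280)/(s - 1) + (3/14)/(s + 6) - (1/8)/(s + 7)


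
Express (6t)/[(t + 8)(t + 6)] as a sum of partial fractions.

At t=-8: A = (6·(-8) + 0)/(-8 + 6) = 24. At t=-6: B = (6·(-6) + 0)/(-6 + 8) = -18
Result: 24/(t + 8) - 18/(t + 6)


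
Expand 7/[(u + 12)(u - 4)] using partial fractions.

7/(u + 12)(u - 4) = α/(u + 12) + β/(u - 4). α = 7/(-12 - 4) = -7/16, β = 7/(4 + 12) = 7/16
Result: (-7/16)/(u + 12) + (7/16)/(u - 4)


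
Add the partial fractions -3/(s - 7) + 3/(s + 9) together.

Common denominator (s - 7)(s + 9). Numerator: -3(s + 9) + 3(s - 7) = (-3s - 27) + (3s - 21) = -48
Result: (-48)/[(s - 7)(s + 9)]


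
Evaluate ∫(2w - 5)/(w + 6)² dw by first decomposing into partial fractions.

Decompose: A = 2, B = 2·(-6) - 5 = -17, so (2w - 5)/(w + 6)² = 2/(w + 6) - 17/(w + 6)². Integrate: ∫ A/(w + 6) dw = 2 ln|(w + 6)|; ∫ B/(w + 6)² dw = 17/(w + 6). Sum: 2 ln|(w + 6)| + 17/(w + 6) + C


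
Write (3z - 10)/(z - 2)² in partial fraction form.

(3z - 10) = P(z - 2) + Q. At z = 2: Q = 3·2 - 10 = -4. Coeff of z: P = 3
Result: 3/(z - 2) - 4/(z - 2)²


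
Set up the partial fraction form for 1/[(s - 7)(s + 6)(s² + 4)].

Two linear + quadratic: α/(s - 7) + β/(s + 6) + (γs + δ)/(s² + 4)


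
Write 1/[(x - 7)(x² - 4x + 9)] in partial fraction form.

Cover-up at x = 7: α = 1/(7² - 4·7 + 9) = 1/30. Then β = -α = -1/30, γ = -α·(-4 + 7) = -1/10
Result: (1/30)/(x - 7) - ((1/30)x + 1/10)/(x² - 4x + 9)


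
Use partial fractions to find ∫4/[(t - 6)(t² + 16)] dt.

Cover-up at t=6: P = 4/(6²+16) = 1/13. Coeff matching: Q = -1/13, R = -6/13. Decomposition: (1/13)/(t - 6) - ((1/13)t + 6/13)/(t² + 16). Integrate: linear → ln, quadratic → (1/2)ln + arctan: (1/13) ln|(t - 6)| - (1/26) ln(t² + 16) - (3/26) arctan(t/4) + C


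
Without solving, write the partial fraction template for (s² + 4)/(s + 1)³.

Repeated linear factor (power 3): A/(s + 1) + B/(s + 1)² + C/(s + 1)³


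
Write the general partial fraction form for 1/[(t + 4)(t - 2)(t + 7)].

Three distinct linear factors: P/(t + 4) + Q/(t - 2) + R/(t + 7)


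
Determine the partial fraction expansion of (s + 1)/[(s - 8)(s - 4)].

At s=8: α = (1·8 + 1)/(8 - 4) = 9/4. At s=4: β = (1·4 + 1)/(4 - 8) = -5/4
Result: (9/4)/(s - 8) - (5/4)/(s - 4)


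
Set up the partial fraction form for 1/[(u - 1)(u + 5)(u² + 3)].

Two linear + quadratic: P/(u - 1) + Q/(u + 5) + (Ru + S)/(u² + 3)


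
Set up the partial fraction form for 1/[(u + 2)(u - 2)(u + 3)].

Three distinct linear factors: A/(u + 2) + B/(u - 2) + C/(u + 3)


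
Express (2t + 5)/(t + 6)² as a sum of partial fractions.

(2t + 5) = P(t + 6) + Q. At t = -6: Q = 2·(-6) + 5 = -7. Coeff of t: P = 2
Result: 2/(t + 6) - 7/(t + 6)²


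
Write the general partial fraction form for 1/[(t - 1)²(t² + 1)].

Repeated linear + quadratic: P/(t - 1) + Q/(t - 1)² + (Rt + S)/(t² + 1)


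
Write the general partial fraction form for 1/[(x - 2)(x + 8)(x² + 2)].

Two linear + quadratic: α/(x - 2) + β/(x + 8) + (γx + δ)/(x² + 2)


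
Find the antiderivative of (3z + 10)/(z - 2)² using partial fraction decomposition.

Decompose: A = 3, B = 3·2 + 10 = 16, so (3z + 10)/(z - 2)² = 3/(z - 2) + 16/(z - 2)². Integrate: ∫ A/(z - 2) dz = 3 ln|(z - 2)|; ∫ B/(z - 2)² dz = -16/(z - 2). Sum: 3 ln|(z - 2)| - 16/(z - 2) + C


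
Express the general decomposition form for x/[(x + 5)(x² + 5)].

Linear + irreducible quadratic: α/(x + 5) + (βx + γ)/(x² + 5)


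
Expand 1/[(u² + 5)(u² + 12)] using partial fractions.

Coefficient matching gives P = R = 0, Q = 1/(12-5) = 1/7, S = -Q = -1/7
Result: (1/7)/(u² + 5) - (1/7)/(u² + 12)


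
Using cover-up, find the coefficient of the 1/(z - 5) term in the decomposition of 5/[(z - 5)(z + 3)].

Cover (z - 5), set z=5: 5/((z + 3) at z=5) = 5/(8) = 5/8


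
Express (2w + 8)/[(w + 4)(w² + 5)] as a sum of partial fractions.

At w=-4: A = (2·(-4) + 8)/((-4)² + 5) = 0. B = -A = 0, C = 2 - (-4)·A = 2
Result: (2)/(w² + 5)


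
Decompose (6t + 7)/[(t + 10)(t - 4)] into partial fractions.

At t=-10: P = (6·(-10) + 7)/(-10 - 4) = 53/14. At t=4: Q = (6·4 + 7)/(4 + 10) = 31/14
Result: (53/14)/(t + 10) + (31/14)/(t - 4)


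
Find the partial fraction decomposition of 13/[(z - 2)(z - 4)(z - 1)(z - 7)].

Using Heaviside cover-up: (13/10)/(z - 2) - (13/18)/(z - 4) - (13/18)/(z - 1) + (13/90)/(z - 7)


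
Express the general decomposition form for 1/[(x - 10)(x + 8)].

Distinct linear factors: A/(x - 10) + B/(x + 8)


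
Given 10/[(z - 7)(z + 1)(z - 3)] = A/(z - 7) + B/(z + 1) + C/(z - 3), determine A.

Cover-up at z = 7: A = 10/[(7 + 1)(7 - 3)] = 10/[(8)(4)] = 10/32 = 5/16


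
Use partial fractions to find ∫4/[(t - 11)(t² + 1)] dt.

Cover-up at t=11: P = 4/(11²+1) = 2/61. Coeff matching: Q = -2/61, R = -22/61. Decomposition: (2/61)/(t - 11) - ((2/61)t + 22/61)/(t² + 1). Integrate: linear → ln, quadratic → (1/2)ln + arctan: (2/61) ln|(t - 11)| - (1/61) ln(t² + 1) - (22/61) arctan(t) + C


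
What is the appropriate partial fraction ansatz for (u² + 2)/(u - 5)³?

Repeated linear factor (power 3): P/(u - 5) + Q/(u - 5)² + R/(u - 5)³


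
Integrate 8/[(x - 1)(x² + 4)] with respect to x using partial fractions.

Cover-up at x=1: P = 8/(1²+4) = 8/5. Coeff matching: Q = -8/5, R = -8/5. Decomposition: (8/5)/(x - 1) - ((8/5)x + 8/5)/(x² + 4). Integrate: linear → ln, quadratic → (1/2)ln + arctan: (8/5) ln|(x - 1)| - (4/5) ln(x² + 4) - (4/5) arctan(x/2) + C


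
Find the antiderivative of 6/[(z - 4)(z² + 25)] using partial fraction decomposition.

Cover-up at z=4: P = 6/(4²+25) = 6/41. Coeff matching: Q = -6/41, R = -24/41. Decomposition: (6/41)/(z - 4) - ((6/41)z + 24/41)/(z² + 25). Integrate: linear → ln, quadratic → (1/2)ln + arctan: (6/41) ln|(z - 4)| - (3/41) ln(z² + 25) - (24/205) arctan(z/5) + C


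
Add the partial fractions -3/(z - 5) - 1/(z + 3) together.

Common denominator (z - 5)(z + 3). Numerator: -3(z + 3) - 1(z - 5) = (-3z - 9) - (z - 5) = -4z - 4
Result: (-4z - 4)/[(z - 5)(z + 3)]


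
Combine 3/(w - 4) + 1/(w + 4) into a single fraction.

Common denominator (w - 4)(w + 4). Numerator: 3(w + 4) + 1(w - 4) = (3w + 12) + (w - 4) = 4w + 8
Result: (4w + 8)/[(w - 4)(w + 4)]


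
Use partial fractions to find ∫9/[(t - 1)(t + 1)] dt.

Decompose: 9/[(t - 1)(t + 1)] = (9/2)/(t - 1) - (9/2)/(t + 1). Integrate each term: (9/2) ln|(t - 1)| - (9/2) ln|(t + 1)| + C


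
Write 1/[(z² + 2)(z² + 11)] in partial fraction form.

Coefficient matching gives P = R = 0, Q = 1/(11-2) = 1/9, S = -Q = -1/9
Result: (1/9)/(z² + 2) - (1/9)/(z² + 11)


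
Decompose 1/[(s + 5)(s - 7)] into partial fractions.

1/(s + 5)(s - 7) = P/(s + 5) + Q/(s - 7). P = 1/(-5 - 7) = -1/12, Q = 1/(7 + 5) = 1/12
Result: (-1/12)/(s + 5) + (1/12)/(s - 7)


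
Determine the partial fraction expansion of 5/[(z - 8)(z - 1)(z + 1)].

Using cover-up method: α = 5/63, β = -5/14, γ = 5/18
Result: (5/63)/(z - 8) - (5/14)/(z - 1) + (5/18)/(z + 1)


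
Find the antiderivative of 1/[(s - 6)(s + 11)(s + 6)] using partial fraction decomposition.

Cover-up: A = 1/204, B = 1/85, C = -1/60. Decomposition: (1/204)/(s - 6) + (1/85)/(s + 11) - (1/60)/(s + 6). Integrate each term: (1/204) ln|(s - 6)| + (1/85) ln|(s + 11)| - (1/60) ln|(s + 6)| + C


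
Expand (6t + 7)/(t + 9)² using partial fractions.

(6t + 7) = P(t + 9) + Q. At t = -9: Q = 6·(-9) + 7 = -47. Coeff of t: P = 6
Result: 6/(t + 9) - 47/(t + 9)²


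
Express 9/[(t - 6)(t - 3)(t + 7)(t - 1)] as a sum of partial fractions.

Using Heaviside cover-up: (3/65)/(t - 6) - (3/20)/(t - 3) - (9/1040)/(t + 7) + (9/80)/(t - 1)


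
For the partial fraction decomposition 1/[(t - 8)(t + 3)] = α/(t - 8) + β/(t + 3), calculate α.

Cover-up at t = 8: α = 1/(8 + 3) = 1/11


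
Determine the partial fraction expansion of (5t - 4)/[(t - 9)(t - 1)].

At t=9: α = (5·9 - 4)/(9 - 1) = 41/8. At t=1: β = (5·1 - 4)/(1 - 9) = -1/8
Result: (41/8)/(t - 9) - (1/8)/(t - 1)
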